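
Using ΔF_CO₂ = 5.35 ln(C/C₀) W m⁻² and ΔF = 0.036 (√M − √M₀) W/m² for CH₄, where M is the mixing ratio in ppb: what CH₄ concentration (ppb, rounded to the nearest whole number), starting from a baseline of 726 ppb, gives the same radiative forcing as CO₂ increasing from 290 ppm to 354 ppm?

M ≈ 3201 ppb

CO₂ forcing: 5.35 × ln(354/290) = 5.35 × 0.199416 = 1.06688 W/m².
Set 0.036(√M − √726) = 1.06688: √M = 1.06688/0.036 + √726 = 29.6356 + 26.9444 = 56.5800.
M = (56.5800)² = 3201.30 ppb.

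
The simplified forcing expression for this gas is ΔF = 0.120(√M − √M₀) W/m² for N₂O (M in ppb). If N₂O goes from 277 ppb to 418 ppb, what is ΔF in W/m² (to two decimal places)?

N₂O: 0.120 × (√418 − √277) = 0.120 × (20.4450 − 16.6433) = 0.120 × 3.8017 = 0.4562 W/m².

ΔF = 0.46 W/m²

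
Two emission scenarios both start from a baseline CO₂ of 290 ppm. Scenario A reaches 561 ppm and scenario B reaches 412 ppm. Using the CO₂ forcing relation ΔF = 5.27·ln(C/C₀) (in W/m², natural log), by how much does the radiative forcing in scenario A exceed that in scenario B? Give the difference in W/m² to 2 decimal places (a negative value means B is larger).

ΔF_A − ΔF_B = 1.63 W/m²

ΔF_A = 5.27 ln(561/290) = 5.27 × 0.65984 = 3.4774 W/m².
ΔF_B = 5.27 ln(412/290) = 5.27 × 0.35114 = 1.8505 W/m².
Difference: 3.4774 − 1.8505 = 1.6269 W/m².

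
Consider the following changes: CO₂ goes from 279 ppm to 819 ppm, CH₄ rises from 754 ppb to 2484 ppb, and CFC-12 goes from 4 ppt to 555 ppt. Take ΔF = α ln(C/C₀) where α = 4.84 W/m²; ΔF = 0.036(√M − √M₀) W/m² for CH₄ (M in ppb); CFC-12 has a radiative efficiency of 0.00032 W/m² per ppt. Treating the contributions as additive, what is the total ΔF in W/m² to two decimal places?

CO₂: 4.84 × ln(819/279) = 4.84 × ln(2.93548) = 4.84 × 1.07687 = 5.2121 W/m².
CH₄: 0.036 × (√2484 − √754) = 0.036 × (49.8397 − 27.4591) = 0.036 × 22.3806 = 0.8057 W/m².
CFC-12: ΔF = 0.00032 × (555 − 4) = 0.00032 × 551 = 0.1763 W/m².
Total ΔF = 5.2121 + 0.8057 + 0.1763 = 6.1941 W/m².

ΔF = 6.19 W/m²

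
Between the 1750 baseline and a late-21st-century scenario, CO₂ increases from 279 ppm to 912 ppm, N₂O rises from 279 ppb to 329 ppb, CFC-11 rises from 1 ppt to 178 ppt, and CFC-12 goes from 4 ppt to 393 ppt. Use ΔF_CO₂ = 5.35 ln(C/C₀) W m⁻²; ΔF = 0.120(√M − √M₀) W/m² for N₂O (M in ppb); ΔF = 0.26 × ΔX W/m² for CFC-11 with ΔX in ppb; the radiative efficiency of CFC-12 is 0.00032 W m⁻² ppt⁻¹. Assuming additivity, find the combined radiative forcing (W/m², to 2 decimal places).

CO₂: 5.35 × ln(912/279) = 5.35 × ln(3.26882) = 5.35 × 1.18443 = 6.3367 W/m².
N₂O: 0.120 × (√329 − √279) = 0.120 × (18.1384 − 16.7033) = 0.120 × 1.4351 = 0.1722 W/m².
CFC-11: Δ = 178 − 1 = 177 ppt = 0.177 ppb; ΔF = 0.26 × 0.177 = 0.0460 W/m².
CFC-12: ΔF = 0.00032 × (393 − 4) = 0.00032 × 389 = 0.1245 W/m².
Total ΔF = 6.3367 + 0.1722 + 0.0460 + 0.1245 = 6.6794 W/m².

ΔF = 6.68 W/m²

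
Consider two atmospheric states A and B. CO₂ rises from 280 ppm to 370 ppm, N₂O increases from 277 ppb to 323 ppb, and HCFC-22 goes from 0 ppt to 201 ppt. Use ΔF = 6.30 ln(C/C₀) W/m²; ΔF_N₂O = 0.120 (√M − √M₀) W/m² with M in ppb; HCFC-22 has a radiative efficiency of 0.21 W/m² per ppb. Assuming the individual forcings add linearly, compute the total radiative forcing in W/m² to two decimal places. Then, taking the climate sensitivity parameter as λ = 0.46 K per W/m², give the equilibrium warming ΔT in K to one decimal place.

CO₂: 6.30 × ln(370/280) = 6.30 × ln(1.32143) = 6.30 × 0.27871 = 1.7559 W/m².
N₂O: 0.120 × (√323 − √277) = 0.120 × (17.9722 − 16.6433) = 0.120 × 1.3289 = 0.1595 W/m².
HCFC-22: Δ = 201 − 0 = 201 ppt = 0.201 ppb; ΔF = 0.21 × 0.201 = 0.0422 W/m².
Total ΔF = 1.7559 + 0.1595 + 0.0422 = 1.9576 W/m².
ΔT = λ ΔF = 0.46 × 1.96 = 0.9016 K.

ΔF = 1.96 W/m²; ΔT = 0.9 K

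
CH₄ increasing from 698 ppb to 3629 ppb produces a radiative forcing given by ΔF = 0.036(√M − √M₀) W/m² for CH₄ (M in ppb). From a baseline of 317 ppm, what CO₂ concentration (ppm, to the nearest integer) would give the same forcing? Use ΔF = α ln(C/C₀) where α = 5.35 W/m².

CH₄ forcing: 0.036 × (√3629 − √698) = 0.036 × (60.2412 − 26.4197) = 0.036 × 33.8215 = 1.21757 W/m².
Set 5.35 ln(C/317) = 1.21757: ln(C/317) = 1.21757/5.35 = 0.22758, so C = 317 × e^0.22758 = 317 × 1.25556 = 398.01 ppm.

C ≈ 398 ppm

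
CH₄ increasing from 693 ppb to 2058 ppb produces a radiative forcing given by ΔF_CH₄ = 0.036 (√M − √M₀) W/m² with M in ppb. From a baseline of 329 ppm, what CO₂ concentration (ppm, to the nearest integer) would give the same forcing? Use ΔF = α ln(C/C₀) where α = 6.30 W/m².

C ≈ 367 ppm

CH₄ forcing: 0.036 × (√2058 − √693) = 0.036 × (45.3652 − 26.3249) = 0.036 × 19.0403 = 0.68545 W/m².
Set 6.30 ln(C/329) = 0.68545: ln(C/329) = 0.68545/6.30 = 0.10880, so C = 329 × e^0.10880 = 329 × 1.11494 = 366.82 ppm.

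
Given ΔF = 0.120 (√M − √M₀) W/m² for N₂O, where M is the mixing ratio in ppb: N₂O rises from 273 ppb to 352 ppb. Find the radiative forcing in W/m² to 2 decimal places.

N₂O: 0.120 × (√352 − √273) = 0.120 × (18.7617 − 16.5227) = 0.120 × 2.2390 = 0.2687 W/m².

ΔF = 0.27 W/m²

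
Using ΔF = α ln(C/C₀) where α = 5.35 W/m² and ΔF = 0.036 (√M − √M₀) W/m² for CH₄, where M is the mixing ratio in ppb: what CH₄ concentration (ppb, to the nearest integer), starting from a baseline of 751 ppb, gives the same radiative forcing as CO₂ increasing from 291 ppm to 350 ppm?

CO₂ forcing: 5.35 × ln(350/291) = 5.35 × 0.184610 = 0.98766 W/m².
Set 0.036(√M − √751) = 0.98766: √M = 0.98766/0.036 + √751 = 27.4350 + 27.4044 = 54.8394.
M = (54.8394)² = 3007.36 ppb.

M ≈ 3007 ppb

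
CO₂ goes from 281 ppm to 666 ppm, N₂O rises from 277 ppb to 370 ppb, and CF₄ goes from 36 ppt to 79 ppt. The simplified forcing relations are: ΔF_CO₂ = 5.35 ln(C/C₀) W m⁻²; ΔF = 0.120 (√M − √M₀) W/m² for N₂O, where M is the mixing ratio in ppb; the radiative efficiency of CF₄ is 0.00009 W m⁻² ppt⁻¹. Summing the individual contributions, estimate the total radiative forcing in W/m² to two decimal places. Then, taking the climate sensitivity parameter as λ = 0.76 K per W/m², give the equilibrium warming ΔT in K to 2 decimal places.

ΔF = 4.93 W/m²; ΔT = 3.75 K

CO₂: 5.35 × ln(666/281) = 5.35 × ln(2.37011) = 5.35 × 0.86294 = 4.6167 W/m².
N₂O: 0.120 × (√370 − √277) = 0.120 × (19.2354 − 16.6433) = 0.120 × 2.5921 = 0.3111 W/m².
CF₄: ΔF = 0.00009 × (79 − 36) = 0.00009 × 43 = 0.0039 W/m².
Total ΔF = 4.6167 + 0.3111 + 0.0039 = 4.9317 W/m².
ΔT = λ ΔF = 0.76 × 4.93 = 3.7468 K.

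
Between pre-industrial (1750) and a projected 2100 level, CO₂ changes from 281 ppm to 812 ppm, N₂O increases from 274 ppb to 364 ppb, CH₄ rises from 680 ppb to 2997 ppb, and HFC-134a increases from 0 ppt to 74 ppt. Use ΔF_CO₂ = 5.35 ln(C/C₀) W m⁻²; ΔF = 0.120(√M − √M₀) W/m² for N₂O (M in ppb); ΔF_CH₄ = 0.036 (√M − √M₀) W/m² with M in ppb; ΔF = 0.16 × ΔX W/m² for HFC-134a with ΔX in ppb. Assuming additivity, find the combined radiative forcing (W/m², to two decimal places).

ΔF = 7.02 W/m²

CO₂: 5.35 × ln(812/281) = 5.35 × ln(2.88968) = 5.35 × 1.06115 = 5.6772 W/m².
N₂O: 0.120 × (√364 − √274) = 0.120 × (19.0788 − 16.5529) = 0.120 × 2.5259 = 0.3031 W/m².
CH₄: 0.036 × (√2997 − √680) = 0.036 × (54.7449 − 26.0768) = 0.036 × 28.6681 = 1.0321 W/m².
HFC-134a: Δ = 74 − 0 = 74 ppt = 0.074 ppb; ΔF = 0.16 × 0.074 = 0.0118 W/m².
Total ΔF = 5.6772 + 0.3031 + 1.0321 + 0.0118 = 7.0242 W/m².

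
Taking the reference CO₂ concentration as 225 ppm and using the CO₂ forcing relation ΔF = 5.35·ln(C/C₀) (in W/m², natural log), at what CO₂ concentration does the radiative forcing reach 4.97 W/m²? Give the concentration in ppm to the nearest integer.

Set 5.35 ln(C/225) = 4.97, so ln(C/225) = 4.97/5.35 = 0.92897.
Then C/225 = e^0.92897 = 2.53190, giving C = 225 × 2.53190 = 569.68 ppm.

C ≈ 570 ppm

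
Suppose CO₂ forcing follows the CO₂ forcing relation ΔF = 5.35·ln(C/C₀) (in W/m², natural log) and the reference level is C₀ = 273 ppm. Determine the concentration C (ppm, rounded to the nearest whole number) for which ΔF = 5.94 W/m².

C ≈ 829 ppm

Set 5.35 ln(C/273) = 5.94, so ln(C/273) = 5.94/5.35 = 1.11028.
Then C/273 = e^1.11028 = 3.03521, giving C = 273 × 3.03521 = 828.61 ppm.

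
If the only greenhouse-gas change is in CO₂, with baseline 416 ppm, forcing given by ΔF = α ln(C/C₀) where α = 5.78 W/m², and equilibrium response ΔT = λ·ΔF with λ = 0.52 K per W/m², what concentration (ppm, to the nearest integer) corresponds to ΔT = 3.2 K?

Required forcing: ΔF = ΔT/λ = 3.2/0.52 = 6.1538 W/m².
Then ln(C/416) = ΔF/5.78 = 6.1538/5.78 = 1.06467.
So C = 416 × e^1.06467 = 416 × 2.89988 = 1206.35 ppm.

C ≈ 1206 ppm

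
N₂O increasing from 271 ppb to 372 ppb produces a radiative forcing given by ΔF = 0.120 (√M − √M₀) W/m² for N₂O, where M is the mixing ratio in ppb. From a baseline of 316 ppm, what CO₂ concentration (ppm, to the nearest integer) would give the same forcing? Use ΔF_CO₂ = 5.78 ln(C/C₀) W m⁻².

N₂O forcing: 0.120 × (√372 − √271) = 0.120 × (19.2873 − 16.4621) = 0.120 × 2.8252 = 0.33902 W/m².
Set 5.78 ln(C/316) = 0.33902: ln(C/316) = 0.33902/5.78 = 0.05865, so C = 316 × e^0.05865 = 316 × 1.06040 = 335.09 ppm.

C ≈ 335 ppm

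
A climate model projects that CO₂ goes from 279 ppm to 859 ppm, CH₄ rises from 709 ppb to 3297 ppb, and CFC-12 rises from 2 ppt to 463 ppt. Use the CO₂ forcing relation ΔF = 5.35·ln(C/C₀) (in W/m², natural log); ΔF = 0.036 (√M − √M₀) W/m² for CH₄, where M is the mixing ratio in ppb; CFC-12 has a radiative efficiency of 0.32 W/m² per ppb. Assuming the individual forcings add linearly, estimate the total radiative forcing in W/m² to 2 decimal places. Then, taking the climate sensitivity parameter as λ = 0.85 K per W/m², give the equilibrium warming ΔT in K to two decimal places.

ΔF = 7.27 W/m²; ΔT = 6.18 K

CO₂: 5.35 × ln(859/279) = 5.35 × ln(3.07885) = 5.35 × 1.12456 = 6.0164 W/m².
CH₄: 0.036 × (√3297 − √709) = 0.036 × (57.4195 − 26.6271) = 0.036 × 30.7924 = 1.1085 W/m².
CFC-12: Δ = 463 − 2 = 461 ppt = 0.461 ppb; ΔF = 0.32 × 0.461 = 0.1475 W/m².
Total ΔF = 6.0164 + 1.1085 + 0.1475 = 7.2724 W/m².
ΔT = λ ΔF = 0.85 × 7.27 = 6.1795 K.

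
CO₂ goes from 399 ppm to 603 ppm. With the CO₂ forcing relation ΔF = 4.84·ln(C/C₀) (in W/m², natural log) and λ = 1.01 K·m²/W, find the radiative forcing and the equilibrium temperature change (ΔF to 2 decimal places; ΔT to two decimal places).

ΔF = 2.00 W/m²; ΔT = 2.02 K

CO₂: 4.84 × ln(603/399) = 4.84 × ln(1.51128) = 4.84 × 0.41296 = 1.9987 W/m².
ΔT = λ ΔF = 1.01 × 2.00 = 2.0200 K.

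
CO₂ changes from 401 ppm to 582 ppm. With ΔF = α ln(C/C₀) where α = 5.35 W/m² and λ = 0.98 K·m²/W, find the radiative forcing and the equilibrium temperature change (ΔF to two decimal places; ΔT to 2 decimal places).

ΔF = 1.99 W/m²; ΔT = 1.95 K

CO₂: 5.35 × ln(582/401) = 5.35 × ln(1.45137) = 5.35 × 0.37251 = 1.9929 W/m².
ΔT = λ ΔF = 0.98 × 1.99 = 1.9502 K.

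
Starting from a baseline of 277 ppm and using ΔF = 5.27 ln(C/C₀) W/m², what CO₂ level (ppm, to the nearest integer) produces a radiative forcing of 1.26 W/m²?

Set 5.27 ln(C/277) = 1.26, so ln(C/277) = 1.26/5.27 = 0.23909.
Then C/277 = e^0.23909 = 1.27009, giving C = 277 × 1.27009 = 351.81 ppm.

C ≈ 352 ppm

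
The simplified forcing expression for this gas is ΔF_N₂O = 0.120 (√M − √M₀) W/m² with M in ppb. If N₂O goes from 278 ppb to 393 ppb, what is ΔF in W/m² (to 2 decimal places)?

ΔF = 0.38 W/m²

N₂O: 0.120 × (√393 − √278) = 0.120 × (19.8242 − 16.6733) = 0.120 × 3.1509 = 0.3781 W/m².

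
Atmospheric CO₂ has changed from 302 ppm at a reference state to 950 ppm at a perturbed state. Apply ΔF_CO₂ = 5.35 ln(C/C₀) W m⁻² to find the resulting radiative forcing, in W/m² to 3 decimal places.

CO₂ absorption bands are partially saturated, so forcing scales with the logarithm of the concentration ratio.
CO₂: 5.35 × ln(950/302) = 5.35 × ln(3.14570) = 5.35 × 1.14604 = 6.1313 W/m².

ΔF = 6.131 W/m²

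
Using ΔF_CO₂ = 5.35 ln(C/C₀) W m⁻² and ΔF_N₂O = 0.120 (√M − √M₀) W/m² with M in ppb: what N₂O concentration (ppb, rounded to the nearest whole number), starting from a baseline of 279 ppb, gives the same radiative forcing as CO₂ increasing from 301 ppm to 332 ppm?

M ≈ 444 ppb

CO₂ forcing: 5.35 × ln(332/301) = 5.35 × 0.098025 = 0.52443 W/m².
Set 0.120(√M − √279) = 0.52443: √M = 0.52443/0.120 + √279 = 4.3703 + 16.7033 = 21.0736.
M = (21.0736)² = 444.10 ppb.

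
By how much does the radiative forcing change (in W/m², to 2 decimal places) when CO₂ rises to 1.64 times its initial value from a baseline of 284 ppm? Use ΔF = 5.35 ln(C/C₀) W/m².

ΔF = 2.65 W/m²

Because the forcing depends only on the ratio C/C₀, the initial concentration does not enter.
ΔF = 5.35 × ln(1.64) = 5.35 × 0.49470 = 2.6466 W/m².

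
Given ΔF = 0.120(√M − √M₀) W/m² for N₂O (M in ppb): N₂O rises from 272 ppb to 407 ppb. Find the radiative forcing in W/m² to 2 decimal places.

ΔF = 0.44 W/m²

N₂O: 0.120 × (√407 − √272) = 0.120 × (20.1742 − 16.4924) = 0.120 × 3.6818 = 0.4418 W/m².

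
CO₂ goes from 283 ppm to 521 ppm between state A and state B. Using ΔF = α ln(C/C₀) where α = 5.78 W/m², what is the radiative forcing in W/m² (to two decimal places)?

CO₂ absorption bands are partially saturated, so forcing scales with the logarithm of the concentration ratio.
CO₂: 5.78 × ln(521/283) = 5.78 × ln(1.84099) = 5.78 × 0.61030 = 3.5275 W/m².

ΔF = 3.53 W/m²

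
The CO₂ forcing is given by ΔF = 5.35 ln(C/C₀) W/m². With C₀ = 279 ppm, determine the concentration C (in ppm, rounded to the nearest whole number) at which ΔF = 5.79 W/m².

Set 5.35 ln(C/279) = 5.79, so ln(C/279) = 5.79/5.35 = 1.08224.
Then C/279 = e^1.08224 = 2.95128, giving C = 279 × 2.95128 = 823.41 ppm.

C ≈ 823 ppm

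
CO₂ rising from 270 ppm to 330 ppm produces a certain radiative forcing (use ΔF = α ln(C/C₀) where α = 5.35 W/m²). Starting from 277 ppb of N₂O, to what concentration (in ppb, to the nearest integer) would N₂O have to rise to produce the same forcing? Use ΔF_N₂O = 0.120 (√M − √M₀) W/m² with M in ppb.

M ≈ 655 ppb

CO₂ forcing: 5.35 × ln(330/270) = 5.35 × 0.200671 = 1.07359 W/m².
Set 0.120(√M − √277) = 1.07359: √M = 1.07359/0.120 + √277 = 8.9466 + 16.6433 = 25.5899.
M = (25.5899)² = 654.84 ppb.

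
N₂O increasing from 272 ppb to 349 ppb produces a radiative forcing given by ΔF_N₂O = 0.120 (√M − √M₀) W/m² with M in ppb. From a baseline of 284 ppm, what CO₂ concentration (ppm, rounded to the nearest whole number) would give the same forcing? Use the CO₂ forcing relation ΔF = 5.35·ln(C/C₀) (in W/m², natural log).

N₂O forcing: 0.120 × (√349 − √272) = 0.120 × (18.6815 − 16.4924) = 0.120 × 2.1891 = 0.26269 W/m².
Set 5.35 ln(C/284) = 0.26269: ln(C/284) = 0.26269/5.35 = 0.04910, so C = 284 × e^0.04910 = 284 × 1.05033 = 298.29 ppm.

C ≈ 298 ppm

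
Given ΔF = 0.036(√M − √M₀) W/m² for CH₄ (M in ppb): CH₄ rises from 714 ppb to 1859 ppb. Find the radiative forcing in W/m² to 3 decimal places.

ΔF = 0.590 W/m²

CH₄: 0.036 × (√1859 − √714) = 0.036 × (43.1161 − 26.7208) = 0.036 × 16.3953 = 0.5902 W/m².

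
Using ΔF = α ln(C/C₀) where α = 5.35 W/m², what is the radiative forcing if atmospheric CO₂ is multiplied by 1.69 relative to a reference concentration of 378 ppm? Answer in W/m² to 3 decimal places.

ΔF = 2.807 W/m²

ΔF = 5.35 × ln(1.69) = 5.35 × 0.52473 = 2.8073 W/m².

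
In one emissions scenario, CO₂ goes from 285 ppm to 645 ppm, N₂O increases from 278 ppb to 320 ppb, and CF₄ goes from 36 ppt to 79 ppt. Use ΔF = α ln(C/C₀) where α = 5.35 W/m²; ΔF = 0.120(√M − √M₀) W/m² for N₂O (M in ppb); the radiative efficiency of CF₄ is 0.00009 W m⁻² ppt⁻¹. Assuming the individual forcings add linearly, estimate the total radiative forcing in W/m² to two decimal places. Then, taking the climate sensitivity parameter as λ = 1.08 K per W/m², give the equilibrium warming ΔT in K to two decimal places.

CO₂: 5.35 × ln(645/285) = 5.35 × ln(2.26316) = 5.35 × 0.81676 = 4.3697 W/m².
N₂O: 0.120 × (√320 − √278) = 0.120 × (17.8885 − 16.6733) = 0.120 × 1.2152 = 0.1458 W/m².
CF₄: ΔF = 0.00009 × (79 − 36) = 0.00009 × 43 = 0.0039 W/m².
Total ΔF = 4.3697 + 0.1458 + 0.0039 = 4.5194 W/m².
ΔT = λ ΔF = 1.08 × 4.52 = 4.8816 K.

ΔF = 4.52 W/m²; ΔT = 4.88 K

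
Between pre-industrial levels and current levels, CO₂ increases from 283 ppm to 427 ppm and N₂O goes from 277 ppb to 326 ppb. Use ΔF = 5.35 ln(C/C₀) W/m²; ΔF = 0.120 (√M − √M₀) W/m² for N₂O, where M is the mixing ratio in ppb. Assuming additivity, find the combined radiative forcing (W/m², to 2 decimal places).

CO₂: 5.35 × ln(427/283) = 5.35 × ln(1.50883) = 5.35 × 0.41133 = 2.2006 W/m².
N₂O: 0.120 × (√326 − √277) = 0.120 × (18.0555 − 16.6433) = 0.120 × 1.4122 = 0.1695 W/m².
Total ΔF = 2.2006 + 0.1695 = 2.3701 W/m².

ΔF = 2.37 W/m²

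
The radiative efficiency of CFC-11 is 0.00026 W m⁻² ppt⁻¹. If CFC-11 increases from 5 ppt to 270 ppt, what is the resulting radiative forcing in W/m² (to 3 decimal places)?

CFC-11: ΔF = 0.00026 × (270 − 5) = 0.00026 × 265 = 0.0689 W/m².

ΔF = 0.069 W/m²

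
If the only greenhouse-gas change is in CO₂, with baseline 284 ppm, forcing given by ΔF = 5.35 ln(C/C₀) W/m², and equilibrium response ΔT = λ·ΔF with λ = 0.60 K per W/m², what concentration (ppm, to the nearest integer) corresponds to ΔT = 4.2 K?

C ≈ 1051 ppm

Required forcing: ΔF = ΔT/λ = 4.2/0.60 = 7.0000 W/m².
Then ln(C/284) = ΔF/5.35 = 7.0000/5.35 = 1.30841.
So C = 284 × e^1.30841 = 284 × 3.70029 = 1050.88 ppm.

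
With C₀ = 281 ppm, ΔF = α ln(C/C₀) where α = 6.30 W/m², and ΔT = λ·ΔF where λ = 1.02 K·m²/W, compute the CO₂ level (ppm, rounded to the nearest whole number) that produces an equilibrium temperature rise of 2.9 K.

C ≈ 441 ppm

Required forcing: ΔF = ΔT/λ = 2.9/1.02 = 2.8431 W/m².
Then ln(C/281) = ΔF/6.30 = 2.8431/6.30 = 0.45129.
So C = 281 × e^0.45129 = 281 × 1.57034 = 441.27 ppm.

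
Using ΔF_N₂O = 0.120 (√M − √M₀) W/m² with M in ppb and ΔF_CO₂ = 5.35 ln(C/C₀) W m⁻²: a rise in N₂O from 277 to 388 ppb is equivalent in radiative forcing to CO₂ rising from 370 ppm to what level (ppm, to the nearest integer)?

N₂O forcing: 0.120 × (√388 − √277) = 0.120 × (19.6977 − 16.6433) = 0.120 × 3.0544 = 0.36653 W/m².
Set 5.35 ln(C/370) = 0.36653: ln(C/370) = 0.36653/5.35 = 0.06851, so C = 370 × e^0.06851 = 370 × 1.07091 = 396.24 ppm.

C ≈ 396 ppm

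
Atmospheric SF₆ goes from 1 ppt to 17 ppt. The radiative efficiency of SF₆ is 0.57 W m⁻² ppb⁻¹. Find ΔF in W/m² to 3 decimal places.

ΔF = 0.009 W/m²

SF₆: Δ = 17 − 1 = 16 ppt = 0.016 ppb; ΔF = 0.57 × 0.016 = 0.0091 W/m².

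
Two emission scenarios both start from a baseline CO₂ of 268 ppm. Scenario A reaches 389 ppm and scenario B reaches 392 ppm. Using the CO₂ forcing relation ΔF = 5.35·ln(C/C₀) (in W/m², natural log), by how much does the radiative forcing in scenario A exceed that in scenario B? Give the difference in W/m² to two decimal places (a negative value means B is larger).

ΔF_A − ΔF_B = -0.04 W/m²

ΔF_A = 5.35 ln(389/268) = 5.35 × 0.37259 = 1.9934 W/m².
ΔF_B = 5.35 ln(392/268) = 5.35 × 0.38027 = 2.0344 W/m².
Difference: 1.9934 − 2.0344 = -0.0410 W/m².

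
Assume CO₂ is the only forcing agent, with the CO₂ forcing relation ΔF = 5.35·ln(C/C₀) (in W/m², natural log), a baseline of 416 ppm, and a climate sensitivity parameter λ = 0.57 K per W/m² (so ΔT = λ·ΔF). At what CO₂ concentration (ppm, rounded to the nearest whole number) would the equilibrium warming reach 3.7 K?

Required forcing: ΔF = ΔT/λ = 3.7/0.57 = 6.4912 W/m².
Then ln(C/416) = ΔF/5.35 = 6.4912/5.35 = 1.21331.
So C = 416 × e^1.21331 = 416 × 3.36460 = 1399.67 ppm.

C ≈ 1400 ppm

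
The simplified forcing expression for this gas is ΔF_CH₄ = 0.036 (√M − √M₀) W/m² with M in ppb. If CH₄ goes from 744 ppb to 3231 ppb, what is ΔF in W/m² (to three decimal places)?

CH₄: 0.036 × (√3231 − √744) = 0.036 × (56.8419 − 27.2764) = 0.036 × 29.5655 = 1.0644 W/m².

ΔF = 1.064 W/m²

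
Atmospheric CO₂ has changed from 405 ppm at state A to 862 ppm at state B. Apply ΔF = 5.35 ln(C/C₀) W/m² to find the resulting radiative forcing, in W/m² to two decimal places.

ΔF = 4.04 W/m²

CO₂ absorption bands are partially saturated, so forcing scales with the logarithm of the concentration ratio.
CO₂: 5.35 × ln(862/405) = 5.35 × ln(2.12840) = 5.35 × 0.75537 = 4.0412 W/m².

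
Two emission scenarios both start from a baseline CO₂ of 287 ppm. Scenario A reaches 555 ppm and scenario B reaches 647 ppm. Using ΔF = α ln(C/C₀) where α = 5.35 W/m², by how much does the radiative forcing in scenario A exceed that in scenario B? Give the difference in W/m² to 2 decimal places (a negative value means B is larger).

ΔF_A − ΔF_B = -0.82 W/m²

ΔF_A = 5.35 ln(555/287) = 5.35 × 0.65949 = 3.5283 W/m².
ΔF_B = 5.35 ln(647/287) = 5.35 × 0.81286 = 4.3488 W/m².
Difference: 3.5283 − 4.3488 = -0.8205 W/m².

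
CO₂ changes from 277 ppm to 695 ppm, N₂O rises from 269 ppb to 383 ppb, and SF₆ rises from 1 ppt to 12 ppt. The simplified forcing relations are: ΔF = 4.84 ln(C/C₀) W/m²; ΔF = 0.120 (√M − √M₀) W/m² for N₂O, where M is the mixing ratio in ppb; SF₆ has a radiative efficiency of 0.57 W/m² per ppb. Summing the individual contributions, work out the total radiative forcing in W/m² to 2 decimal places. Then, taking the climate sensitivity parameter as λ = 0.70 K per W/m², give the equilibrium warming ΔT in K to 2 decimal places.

CO₂: 4.84 × ln(695/277) = 4.84 × ln(2.50903) = 4.84 × 0.91990 = 4.4523 W/m².
N₂O: 0.120 × (√383 − √269) = 0.120 × (19.5704 − 16.4012) = 0.120 × 3.1692 = 0.3803 W/m².
SF₆: Δ = 12 − 1 = 11 ppt = 0.011 ppb; ΔF = 0.57 × 0.011 = 0.0063 W/m².
Total ΔF = 4.4523 + 0.3803 + 0.0063 = 4.8389 W/m².
ΔT = λ ΔF = 0.70 × 4.84 = 3.3880 K.

ΔF = 4.84 W/m²; ΔT = 3.39 K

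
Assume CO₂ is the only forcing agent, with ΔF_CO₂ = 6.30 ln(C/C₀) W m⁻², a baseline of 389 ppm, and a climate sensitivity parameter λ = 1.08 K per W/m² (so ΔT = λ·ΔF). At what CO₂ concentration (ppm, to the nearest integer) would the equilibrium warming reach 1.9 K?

C ≈ 514 ppm

Required forcing: ΔF = ΔT/λ = 1.9/1.08 = 1.7593 W/m².
Then ln(C/389) = ΔF/6.30 = 1.7593/6.30 = 0.27925.
So C = 389 × e^0.27925 = 389 × 1.32214 = 514.31 ppm.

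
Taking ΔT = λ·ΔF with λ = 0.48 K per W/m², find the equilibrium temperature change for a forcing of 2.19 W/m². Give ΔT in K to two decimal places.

ΔT = 1.05 K

ΔT = λ ΔF = 0.48 × 2.19 = 1.0512 K.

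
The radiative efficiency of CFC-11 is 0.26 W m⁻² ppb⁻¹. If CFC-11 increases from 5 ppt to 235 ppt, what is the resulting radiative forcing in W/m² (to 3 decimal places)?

ΔF = 0.060 W/m²

CFC-11: Δ = 235 − 5 = 230 ppt = 0.230 ppb; ΔF = 0.26 × 0.230 = 0.0598 W/m².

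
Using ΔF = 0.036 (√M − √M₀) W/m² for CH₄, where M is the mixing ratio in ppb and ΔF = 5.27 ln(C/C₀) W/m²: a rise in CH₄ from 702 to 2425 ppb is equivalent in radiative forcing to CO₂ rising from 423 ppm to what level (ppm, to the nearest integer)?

CH₄ forcing: 0.036 × (√2425 − √702) = 0.036 × (49.2443 − 26.4953) = 0.036 × 22.7490 = 0.81896 W/m².
Set 5.27 ln(C/423) = 0.81896: ln(C/423) = 0.81896/5.27 = 0.15540, so C = 423 × e^0.15540 = 423 × 1.16813 = 494.12 ppm.

C ≈ 494 ppm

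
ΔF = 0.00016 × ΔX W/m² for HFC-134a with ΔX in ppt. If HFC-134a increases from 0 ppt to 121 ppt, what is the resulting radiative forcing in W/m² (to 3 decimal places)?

ΔF = 0.019 W/m²

HFC-134a: ΔF = 0.00016 × (121 − 0) = 0.00016 × 121 = 0.0194 W/m².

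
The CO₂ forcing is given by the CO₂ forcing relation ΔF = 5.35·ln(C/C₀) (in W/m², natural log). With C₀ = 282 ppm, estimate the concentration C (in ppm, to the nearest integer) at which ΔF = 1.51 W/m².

C ≈ 374 ppm

Set 5.35 ln(C/282) = 1.51, so ln(C/282) = 1.51/5.35 = 0.28224.
Then C/282 = e^0.28224 = 1.32610, giving C = 282 × 1.32610 = 373.96 ppm.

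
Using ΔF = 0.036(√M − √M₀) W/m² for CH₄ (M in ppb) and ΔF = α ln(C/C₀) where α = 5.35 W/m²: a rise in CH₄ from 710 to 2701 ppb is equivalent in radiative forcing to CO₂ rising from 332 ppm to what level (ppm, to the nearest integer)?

CH₄ forcing: 0.036 × (√2701 − √710) = 0.036 × (51.9711 − 26.6458) = 0.036 × 25.3253 = 0.91171 W/m².
Set 5.35 ln(C/332) = 0.91171: ln(C/332) = 0.91171/5.35 = 0.17041, so C = 332 × e^0.17041 = 332 × 1.18579 = 393.68 ppm.

C ≈ 394 ppm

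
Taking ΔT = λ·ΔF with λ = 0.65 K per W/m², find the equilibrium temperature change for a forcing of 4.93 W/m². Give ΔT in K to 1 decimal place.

ΔT = λ ΔF = 0.65 × 4.93 = 3.2045 K.

ΔT = 3.2 K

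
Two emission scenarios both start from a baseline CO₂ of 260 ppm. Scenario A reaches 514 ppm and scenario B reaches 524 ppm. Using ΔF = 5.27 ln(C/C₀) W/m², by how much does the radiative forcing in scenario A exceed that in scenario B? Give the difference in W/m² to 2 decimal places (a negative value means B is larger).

ΔF_A = 5.27 ln(514/260) = 5.27 × 0.68154 = 3.5917 W/m².
ΔF_B = 5.27 ln(524/260) = 5.27 × 0.70081 = 3.6933 W/m².
Difference: 3.5917 − 3.6933 = -0.1016 W/m².

ΔF_A − ΔF_B = -0.10 W/m²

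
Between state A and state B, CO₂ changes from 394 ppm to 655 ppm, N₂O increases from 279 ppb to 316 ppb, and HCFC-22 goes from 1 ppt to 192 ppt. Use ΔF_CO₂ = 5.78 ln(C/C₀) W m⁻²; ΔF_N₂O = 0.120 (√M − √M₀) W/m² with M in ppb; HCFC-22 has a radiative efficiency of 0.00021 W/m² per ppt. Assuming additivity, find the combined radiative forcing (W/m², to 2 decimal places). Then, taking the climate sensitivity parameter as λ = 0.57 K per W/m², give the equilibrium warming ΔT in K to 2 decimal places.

ΔF = 3.11 W/m²; ΔT = 1.77 K

CO₂: 5.78 × ln(655/394) = 5.78 × ln(1.66244) = 5.78 × 0.50829 = 2.9379 W/m².
N₂O: 0.120 × (√316 − √279) = 0.120 × (17.7764 − 16.7033) = 0.120 × 1.0731 = 0.1288 W/m².
HCFC-22: ΔF = 0.00021 × (192 − 1) = 0.00021 × 191 = 0.0401 W/m².
Total ΔF = 2.9379 + 0.1288 + 0.0401 = 3.1068 W/m².
ΔT = λ ΔF = 0.57 × 3.11 = 1.7727 K.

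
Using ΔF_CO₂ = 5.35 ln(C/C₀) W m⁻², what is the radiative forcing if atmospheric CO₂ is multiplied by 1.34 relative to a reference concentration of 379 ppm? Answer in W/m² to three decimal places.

Because the forcing depends only on the ratio C/C₀, the initial concentration does not enter.
ΔF = 5.35 × ln(1.34) = 5.35 × 0.29267 = 1.5658 W/m².

ΔF = 1.566 W/m²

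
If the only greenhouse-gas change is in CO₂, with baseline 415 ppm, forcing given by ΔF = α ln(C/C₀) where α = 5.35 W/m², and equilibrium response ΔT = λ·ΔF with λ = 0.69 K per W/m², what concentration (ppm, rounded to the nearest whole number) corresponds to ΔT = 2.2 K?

C ≈ 753 ppm

Required forcing: ΔF = ΔT/λ = 2.2/0.69 = 3.1884 W/m².
Then ln(C/415) = ΔF/5.35 = 3.1884/5.35 = 0.59596.
So C = 415 × e^0.59596 = 415 × 1.81477 = 753.13 ppm.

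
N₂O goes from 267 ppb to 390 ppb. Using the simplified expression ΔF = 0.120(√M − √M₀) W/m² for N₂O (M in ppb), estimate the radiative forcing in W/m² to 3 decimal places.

N₂O: 0.120 × (√390 − √267) = 0.120 × (19.7484 − 16.3401) = 0.120 × 3.4083 = 0.4090 W/m².

ΔF = 0.409 W/m²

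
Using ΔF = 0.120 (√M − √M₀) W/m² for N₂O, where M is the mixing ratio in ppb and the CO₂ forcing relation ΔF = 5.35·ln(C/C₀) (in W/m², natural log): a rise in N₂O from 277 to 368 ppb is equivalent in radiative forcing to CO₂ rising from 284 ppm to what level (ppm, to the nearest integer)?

C ≈ 301 ppm

N₂O forcing: 0.120 × (√368 − √277) = 0.120 × (19.1833 − 16.6433) = 0.120 × 2.5400 = 0.30480 W/m².
Set 5.35 ln(C/284) = 0.30480: ln(C/284) = 0.30480/5.35 = 0.05697, so C = 284 × e^0.05697 = 284 × 1.05862 = 300.65 ppm.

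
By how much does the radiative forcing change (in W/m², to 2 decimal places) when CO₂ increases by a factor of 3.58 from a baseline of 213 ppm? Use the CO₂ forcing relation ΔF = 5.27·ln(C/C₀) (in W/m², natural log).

ΔF = 6.72 W/m²

Because the forcing depends only on the ratio C/C₀, the initial concentration does not enter.
ΔF = 5.27 × ln(3.58) = 5.27 × 1.27536 = 6.7211 W/m².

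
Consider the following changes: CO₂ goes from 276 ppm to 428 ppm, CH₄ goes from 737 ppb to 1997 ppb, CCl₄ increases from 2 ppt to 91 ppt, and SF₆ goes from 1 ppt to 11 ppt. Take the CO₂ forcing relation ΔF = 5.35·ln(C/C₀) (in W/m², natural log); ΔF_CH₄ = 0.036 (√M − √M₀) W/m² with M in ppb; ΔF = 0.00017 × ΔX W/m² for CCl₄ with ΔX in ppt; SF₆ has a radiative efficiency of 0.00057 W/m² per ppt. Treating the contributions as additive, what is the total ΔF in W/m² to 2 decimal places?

CO₂: 5.35 × ln(428/276) = 5.35 × ln(1.55072) = 5.35 × 0.43872 = 2.3472 W/m².
CH₄: 0.036 × (√1997 − √737) = 0.036 × (44.6878 − 27.1477) = 0.036 × 17.5401 = 0.6314 W/m².
CCl₄: ΔF = 0.00017 × (91 − 2) = 0.00017 × 89 = 0.0151 W/m².
SF₆: ΔF = 0.00057 × (11 − 1) = 0.00057 × 10 = 0.0057 W/m².
Total ΔF = 2.3472 + 0.6314 + 0.0151 + 0.0057 = 2.9994 W/m².

ΔF = 3.00 W/m²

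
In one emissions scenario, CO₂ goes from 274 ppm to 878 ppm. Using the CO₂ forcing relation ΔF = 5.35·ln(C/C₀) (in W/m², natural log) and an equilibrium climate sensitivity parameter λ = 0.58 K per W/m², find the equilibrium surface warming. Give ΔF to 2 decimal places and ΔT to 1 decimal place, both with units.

ΔF = 6.23 W/m²; ΔT = 3.6 K

CO₂: 5.35 × ln(878/274) = 5.35 × ln(3.20438) = 5.35 × 1.16452 = 6.2302 W/m².
ΔT = λ ΔF = 0.58 × 6.23 = 3.6134 K.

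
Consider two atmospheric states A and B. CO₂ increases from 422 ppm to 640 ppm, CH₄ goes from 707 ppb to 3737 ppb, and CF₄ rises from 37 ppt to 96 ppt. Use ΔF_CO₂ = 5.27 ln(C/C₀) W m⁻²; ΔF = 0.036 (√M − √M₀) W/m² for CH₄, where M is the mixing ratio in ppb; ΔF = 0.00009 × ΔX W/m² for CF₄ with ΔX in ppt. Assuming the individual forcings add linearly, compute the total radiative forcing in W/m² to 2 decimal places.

ΔF = 3.44 W/m²

CO₂: 5.27 × ln(640/422) = 5.27 × ln(1.51659) = 5.27 × 0.41646 = 2.1947 W/m².
CH₄: 0.036 × (√3737 − √707) = 0.036 × (61.1310 − 26.5895) = 0.036 × 34.5415 = 1.2435 W/m².
CF₄: ΔF = 0.00009 × (96 − 37) = 0.00009 × 59 = 0.0053 W/m².
Total ΔF = 2.1947 + 1.2435 + 0.0053 = 3.4435 W/m².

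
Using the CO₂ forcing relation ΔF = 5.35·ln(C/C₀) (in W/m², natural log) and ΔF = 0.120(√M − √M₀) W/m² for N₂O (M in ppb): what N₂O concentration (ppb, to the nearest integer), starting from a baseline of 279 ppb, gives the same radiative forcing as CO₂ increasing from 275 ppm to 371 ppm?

CO₂ forcing: 5.35 × ln(371/275) = 5.35 × 0.299431 = 1.60196 W/m².
Set 0.120(√M − √279) = 1.60196: √M = 1.60196/0.120 + √279 = 13.3497 + 16.7033 = 30.0530.
M = (30.0530)² = 903.18 ppb.

M ≈ 903 ppb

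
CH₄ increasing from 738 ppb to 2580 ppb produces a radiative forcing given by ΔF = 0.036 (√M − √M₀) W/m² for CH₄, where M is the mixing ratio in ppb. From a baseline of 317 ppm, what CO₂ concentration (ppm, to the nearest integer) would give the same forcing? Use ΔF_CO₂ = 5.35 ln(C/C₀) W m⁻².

CH₄ forcing: 0.036 × (√2580 − √738) = 0.036 × (50.7937 − 27.1662) = 0.036 × 23.6275 = 0.85059 W/m².
Set 5.35 ln(C/317) = 0.85059: ln(C/317) = 0.85059/5.35 = 0.15899, so C = 317 × e^0.15899 = 317 × 1.17233 = 371.63 ppm.

C ≈ 372 ppm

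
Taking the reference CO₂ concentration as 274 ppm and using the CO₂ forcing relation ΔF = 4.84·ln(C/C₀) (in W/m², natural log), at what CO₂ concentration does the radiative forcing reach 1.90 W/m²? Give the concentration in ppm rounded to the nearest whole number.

C ≈ 406 ppm

Set 4.84 ln(C/274) = 1.90, so ln(C/274) = 1.90/4.84 = 0.39256.
Then C/274 = e^0.39256 = 1.48077, giving C = 274 × 1.48077 = 405.73 ppm.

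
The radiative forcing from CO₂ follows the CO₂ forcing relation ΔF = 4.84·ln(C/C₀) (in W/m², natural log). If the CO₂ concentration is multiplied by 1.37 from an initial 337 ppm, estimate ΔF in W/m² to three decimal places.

ΔF = 1.524 W/m²

ΔF = 4.84 × ln(1.37) = 4.84 × 0.31481 = 1.5237 W/m².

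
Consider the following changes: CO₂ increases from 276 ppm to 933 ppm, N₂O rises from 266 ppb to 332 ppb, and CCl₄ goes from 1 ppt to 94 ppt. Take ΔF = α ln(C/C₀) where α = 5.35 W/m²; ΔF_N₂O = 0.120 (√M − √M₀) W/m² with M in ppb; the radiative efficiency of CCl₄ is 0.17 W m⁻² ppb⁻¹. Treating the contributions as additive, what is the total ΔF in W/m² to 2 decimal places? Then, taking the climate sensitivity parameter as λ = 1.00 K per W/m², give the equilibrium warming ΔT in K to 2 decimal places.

ΔF = 6.76 W/m²; ΔT = 6.76 K

CO₂: 5.35 × ln(933/276) = 5.35 × ln(3.38043) = 5.35 × 1.21800 = 6.5163 W/m².
N₂O: 0.120 × (√332 − √266) = 0.120 × (18.2209 − 16.3095) = 0.120 × 1.9114 = 0.2294 W/m².
CCl₄: Δ = 94 − 1 = 93 ppt = 0.093 ppb; ΔF = 0.17 × 0.093 = 0.0158 W/m².
Total ΔF = 6.5163 + 0.2294 + 0.0158 = 6.7615 W/m².
ΔT = λ ΔF = 1.00 × 6.76 = 6.7600 K.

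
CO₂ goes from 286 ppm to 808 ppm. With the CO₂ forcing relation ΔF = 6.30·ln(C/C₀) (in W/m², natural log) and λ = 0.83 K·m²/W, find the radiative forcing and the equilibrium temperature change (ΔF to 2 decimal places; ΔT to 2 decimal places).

ΔF = 6.54 W/m²; ΔT = 5.43 K

CO₂: 6.30 × ln(808/286) = 6.30 × ln(2.82517) = 6.30 × 1.03857 = 6.5430 W/m².
ΔT = λ ΔF = 0.83 × 6.54 = 5.4282 K.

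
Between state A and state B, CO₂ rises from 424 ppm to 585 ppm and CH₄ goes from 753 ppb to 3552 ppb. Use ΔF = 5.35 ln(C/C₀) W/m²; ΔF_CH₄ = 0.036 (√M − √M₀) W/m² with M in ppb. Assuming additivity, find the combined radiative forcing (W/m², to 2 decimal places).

CO₂: 5.35 × ln(585/424) = 5.35 × ln(1.37972) = 5.35 × 0.32188 = 1.7221 W/m².
CH₄: 0.036 × (√3552 − √753) = 0.036 × (59.5987 − 27.4408) = 0.036 × 32.1579 = 1.1577 W/m².
Total ΔF = 1.7221 + 1.1577 = 2.8798 W/m².

ΔF = 2.88 W/m²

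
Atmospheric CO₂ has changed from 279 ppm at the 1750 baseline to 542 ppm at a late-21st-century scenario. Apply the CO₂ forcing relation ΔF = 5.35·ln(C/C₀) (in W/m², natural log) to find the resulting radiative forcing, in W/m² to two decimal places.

ΔF = 3.55 W/m²

CO₂ absorption bands are partially saturated, so forcing scales with the logarithm of the concentration ratio.
CO₂: 5.35 × ln(542/279) = 5.35 × ln(1.94265) = 5.35 × 0.66405 = 3.5527 W/m².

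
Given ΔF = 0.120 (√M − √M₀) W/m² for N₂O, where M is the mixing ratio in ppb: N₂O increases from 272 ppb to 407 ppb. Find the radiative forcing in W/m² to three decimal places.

ΔF = 0.442 W/m²

N₂O: 0.120 × (√407 − √272) = 0.120 × (20.1742 − 16.4924) = 0.120 × 3.6818 = 0.4418 W/m².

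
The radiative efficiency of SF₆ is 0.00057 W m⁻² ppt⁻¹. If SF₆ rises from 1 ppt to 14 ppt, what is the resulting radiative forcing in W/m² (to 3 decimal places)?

ΔF = 0.007 W/m²

SF₆: ΔF = 0.00057 × (14 − 1) = 0.00057 × 13 = 0.0074 W/m².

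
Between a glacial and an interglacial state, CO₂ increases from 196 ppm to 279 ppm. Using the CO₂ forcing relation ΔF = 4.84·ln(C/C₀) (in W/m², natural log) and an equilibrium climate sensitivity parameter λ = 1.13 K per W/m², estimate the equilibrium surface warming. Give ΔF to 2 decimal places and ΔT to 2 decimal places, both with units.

ΔF = 1.71 W/m²; ΔT = 1.93 K

CO₂: 4.84 × ln(279/196) = 4.84 × ln(1.42347) = 4.84 × 0.35310 = 1.7090 W/m².
ΔT = λ ΔF = 1.13 × 1.71 = 1.9323 K.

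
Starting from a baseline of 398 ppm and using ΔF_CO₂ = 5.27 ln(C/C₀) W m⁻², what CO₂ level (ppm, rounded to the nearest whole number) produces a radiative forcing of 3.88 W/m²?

Set 5.27 ln(C/398) = 3.88, so ln(C/398) = 3.88/5.27 = 0.73624.
Then C/398 = e^0.73624 = 2.08807, giving C = 398 × 2.08807 = 831.05 ppm.

C ≈ 831 ppm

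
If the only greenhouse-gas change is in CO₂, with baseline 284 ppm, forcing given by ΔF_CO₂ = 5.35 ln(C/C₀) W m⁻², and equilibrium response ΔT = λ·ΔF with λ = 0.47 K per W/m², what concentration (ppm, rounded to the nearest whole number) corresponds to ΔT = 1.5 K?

Required forcing: ΔF = ΔT/λ = 1.5/0.47 = 3.1915 W/m².
Then ln(C/284) = ΔF/5.35 = 3.1915/5.35 = 0.59654.
So C = 284 × e^0.59654 = 284 × 1.81583 = 515.70 ppm.

C ≈ 516 ppm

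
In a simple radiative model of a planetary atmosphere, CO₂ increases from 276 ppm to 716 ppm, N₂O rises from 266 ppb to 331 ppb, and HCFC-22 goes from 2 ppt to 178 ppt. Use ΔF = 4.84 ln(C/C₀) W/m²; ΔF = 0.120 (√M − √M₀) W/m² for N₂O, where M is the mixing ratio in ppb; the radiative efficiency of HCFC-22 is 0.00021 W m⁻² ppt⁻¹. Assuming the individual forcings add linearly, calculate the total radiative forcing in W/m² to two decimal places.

CO₂: 4.84 × ln(716/276) = 4.84 × ln(2.59420) = 4.84 × 0.95328 = 4.6139 W/m².
N₂O: 0.120 × (√331 − √266) = 0.120 × (18.1934 − 16.3095) = 0.120 × 1.8839 = 0.2261 W/m².
HCFC-22: ΔF = 0.00021 × (178 − 2) = 0.00021 × 176 = 0.0370 W/m².
Total ΔF = 4.6139 + 0.2261 + 0.0370 = 4.8770 W/m².

ΔF = 4.88 W/m²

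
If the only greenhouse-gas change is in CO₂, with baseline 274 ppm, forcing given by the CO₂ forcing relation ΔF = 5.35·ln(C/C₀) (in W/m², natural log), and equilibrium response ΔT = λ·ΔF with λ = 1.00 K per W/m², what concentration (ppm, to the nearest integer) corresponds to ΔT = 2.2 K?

C ≈ 413 ppm

Required forcing: ΔF = ΔT/λ = 2.2/1.00 = 2.2000 W/m².
Then ln(C/274) = ΔF/5.35 = 2.2000/5.35 = 0.41121.
So C = 274 × e^0.41121 = 274 × 1.50864 = 413.37 ppm.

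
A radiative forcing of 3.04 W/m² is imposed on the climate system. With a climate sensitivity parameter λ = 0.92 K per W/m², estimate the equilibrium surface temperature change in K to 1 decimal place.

ΔT = λ ΔF = 0.92 × 3.04 = 2.7968 K.

ΔT = 2.8 K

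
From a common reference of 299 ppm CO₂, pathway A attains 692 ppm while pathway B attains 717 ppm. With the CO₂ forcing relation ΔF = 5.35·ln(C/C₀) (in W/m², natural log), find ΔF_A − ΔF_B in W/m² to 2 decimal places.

ΔF_A − ΔF_B = -0.19 W/m²

ΔF_A = 5.35 ln(692/299) = 5.35 × 0.83914 = 4.4894 W/m².
ΔF_B = 5.35 ln(717/299) = 5.35 × 0.87463 = 4.6793 W/m².
Difference: 4.4894 − 4.6793 = -0.1899 W/m².
(Equivalently, ΔF_A − ΔF_B = 5.35 ln(692/717) = 5.35 × -0.03549 = -0.1899 W/m².)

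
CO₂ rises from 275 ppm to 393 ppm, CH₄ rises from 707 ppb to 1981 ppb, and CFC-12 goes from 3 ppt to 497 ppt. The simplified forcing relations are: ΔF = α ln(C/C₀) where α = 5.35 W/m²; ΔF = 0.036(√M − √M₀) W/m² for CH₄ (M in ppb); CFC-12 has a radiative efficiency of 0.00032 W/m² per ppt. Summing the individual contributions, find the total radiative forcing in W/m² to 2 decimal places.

CO₂: 5.35 × ln(393/275) = 5.35 × ln(1.42909) = 5.35 × 0.35704 = 1.9102 W/m².
CH₄: 0.036 × (√1981 − √707) = 0.036 × (44.5084 − 26.5895) = 0.036 × 17.9189 = 0.6451 W/m².
CFC-12: ΔF = 0.00032 × (497 − 3) = 0.00032 × 494 = 0.1581 W/m².
Total ΔF = 1.9102 + 0.6451 + 0.1581 = 2.7134 W/m².

ΔF = 2.71 W/m²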